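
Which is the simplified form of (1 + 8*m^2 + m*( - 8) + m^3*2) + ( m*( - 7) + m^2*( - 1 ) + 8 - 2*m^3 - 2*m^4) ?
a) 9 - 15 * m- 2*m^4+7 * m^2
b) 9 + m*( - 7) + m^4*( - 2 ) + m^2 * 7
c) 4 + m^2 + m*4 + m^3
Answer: a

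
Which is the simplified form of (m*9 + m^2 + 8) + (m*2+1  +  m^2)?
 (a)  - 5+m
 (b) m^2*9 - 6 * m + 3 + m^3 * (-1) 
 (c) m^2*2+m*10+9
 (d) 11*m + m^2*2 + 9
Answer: d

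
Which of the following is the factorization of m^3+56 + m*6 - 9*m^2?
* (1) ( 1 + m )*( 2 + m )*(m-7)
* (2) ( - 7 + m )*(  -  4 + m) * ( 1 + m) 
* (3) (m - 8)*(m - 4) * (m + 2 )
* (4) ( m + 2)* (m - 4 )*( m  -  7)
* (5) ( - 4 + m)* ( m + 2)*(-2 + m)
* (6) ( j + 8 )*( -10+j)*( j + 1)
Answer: 4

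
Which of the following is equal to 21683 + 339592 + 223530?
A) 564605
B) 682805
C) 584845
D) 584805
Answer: D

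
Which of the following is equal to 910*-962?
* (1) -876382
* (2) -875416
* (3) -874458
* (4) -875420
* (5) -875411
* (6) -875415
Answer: 4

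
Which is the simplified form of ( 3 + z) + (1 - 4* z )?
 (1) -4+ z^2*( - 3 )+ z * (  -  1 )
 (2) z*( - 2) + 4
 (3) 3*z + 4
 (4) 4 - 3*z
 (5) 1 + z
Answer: 4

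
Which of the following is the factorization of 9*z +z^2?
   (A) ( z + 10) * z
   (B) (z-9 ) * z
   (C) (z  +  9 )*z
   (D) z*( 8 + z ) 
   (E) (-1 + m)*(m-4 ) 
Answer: C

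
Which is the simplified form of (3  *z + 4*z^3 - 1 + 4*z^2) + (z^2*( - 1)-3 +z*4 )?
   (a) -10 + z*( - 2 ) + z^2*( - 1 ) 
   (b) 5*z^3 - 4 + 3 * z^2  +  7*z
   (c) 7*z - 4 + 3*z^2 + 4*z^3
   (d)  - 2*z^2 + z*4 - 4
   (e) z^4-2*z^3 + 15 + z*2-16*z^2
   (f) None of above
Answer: c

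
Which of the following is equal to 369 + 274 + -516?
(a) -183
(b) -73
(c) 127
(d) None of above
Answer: c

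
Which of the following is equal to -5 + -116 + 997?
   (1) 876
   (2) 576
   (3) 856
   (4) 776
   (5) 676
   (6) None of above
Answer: 1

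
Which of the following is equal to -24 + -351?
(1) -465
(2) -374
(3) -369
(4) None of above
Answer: 4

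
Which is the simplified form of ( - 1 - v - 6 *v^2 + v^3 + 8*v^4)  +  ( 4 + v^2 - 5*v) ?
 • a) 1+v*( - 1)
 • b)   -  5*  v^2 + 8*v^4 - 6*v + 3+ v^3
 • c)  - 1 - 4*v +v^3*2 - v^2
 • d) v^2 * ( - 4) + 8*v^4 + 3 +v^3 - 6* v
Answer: b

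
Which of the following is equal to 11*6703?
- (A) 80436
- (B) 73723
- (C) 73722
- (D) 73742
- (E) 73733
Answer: E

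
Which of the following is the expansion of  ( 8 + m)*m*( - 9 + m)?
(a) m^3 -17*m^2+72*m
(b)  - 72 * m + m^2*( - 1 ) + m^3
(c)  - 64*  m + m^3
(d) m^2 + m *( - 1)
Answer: b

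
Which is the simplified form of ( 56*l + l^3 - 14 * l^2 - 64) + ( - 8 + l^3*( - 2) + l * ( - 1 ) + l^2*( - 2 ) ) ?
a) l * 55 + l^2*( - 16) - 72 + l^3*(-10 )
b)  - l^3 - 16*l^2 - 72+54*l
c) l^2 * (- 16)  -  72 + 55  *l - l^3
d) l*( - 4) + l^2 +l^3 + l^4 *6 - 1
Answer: c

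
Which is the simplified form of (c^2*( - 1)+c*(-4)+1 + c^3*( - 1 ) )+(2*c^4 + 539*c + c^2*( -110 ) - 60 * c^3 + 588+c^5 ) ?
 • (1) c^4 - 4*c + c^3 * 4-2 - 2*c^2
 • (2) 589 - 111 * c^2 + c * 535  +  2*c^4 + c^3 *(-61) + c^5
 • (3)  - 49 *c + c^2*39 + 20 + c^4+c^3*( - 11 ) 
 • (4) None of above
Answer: 2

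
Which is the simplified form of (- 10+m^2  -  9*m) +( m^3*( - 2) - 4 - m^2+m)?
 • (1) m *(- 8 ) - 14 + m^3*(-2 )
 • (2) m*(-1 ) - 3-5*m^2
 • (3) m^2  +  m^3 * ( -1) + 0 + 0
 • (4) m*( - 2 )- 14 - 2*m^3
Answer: 1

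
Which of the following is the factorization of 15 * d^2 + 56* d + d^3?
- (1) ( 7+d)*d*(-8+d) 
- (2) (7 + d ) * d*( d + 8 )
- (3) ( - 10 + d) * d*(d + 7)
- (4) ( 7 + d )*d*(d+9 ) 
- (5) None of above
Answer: 2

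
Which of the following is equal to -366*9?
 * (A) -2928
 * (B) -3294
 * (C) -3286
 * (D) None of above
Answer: B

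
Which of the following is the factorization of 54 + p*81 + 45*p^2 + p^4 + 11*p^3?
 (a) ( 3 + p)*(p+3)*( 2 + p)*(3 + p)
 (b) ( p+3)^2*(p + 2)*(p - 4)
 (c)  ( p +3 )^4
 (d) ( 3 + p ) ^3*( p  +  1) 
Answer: a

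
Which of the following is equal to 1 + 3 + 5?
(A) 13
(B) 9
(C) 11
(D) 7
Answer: B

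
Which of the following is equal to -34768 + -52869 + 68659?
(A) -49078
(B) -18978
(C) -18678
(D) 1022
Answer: B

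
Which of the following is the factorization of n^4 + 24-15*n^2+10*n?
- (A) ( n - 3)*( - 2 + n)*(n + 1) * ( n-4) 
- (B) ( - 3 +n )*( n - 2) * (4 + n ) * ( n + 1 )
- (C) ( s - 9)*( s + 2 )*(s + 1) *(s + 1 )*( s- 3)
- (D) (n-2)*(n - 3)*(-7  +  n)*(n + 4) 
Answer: B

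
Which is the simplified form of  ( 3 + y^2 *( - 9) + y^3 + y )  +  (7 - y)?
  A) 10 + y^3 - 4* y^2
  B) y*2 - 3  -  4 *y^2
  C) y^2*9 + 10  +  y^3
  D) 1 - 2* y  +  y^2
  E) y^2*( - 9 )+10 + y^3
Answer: E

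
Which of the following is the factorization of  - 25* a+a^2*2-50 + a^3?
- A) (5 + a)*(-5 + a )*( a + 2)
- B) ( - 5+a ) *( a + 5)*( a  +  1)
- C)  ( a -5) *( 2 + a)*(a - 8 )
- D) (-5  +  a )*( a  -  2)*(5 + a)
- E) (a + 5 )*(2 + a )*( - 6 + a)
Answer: A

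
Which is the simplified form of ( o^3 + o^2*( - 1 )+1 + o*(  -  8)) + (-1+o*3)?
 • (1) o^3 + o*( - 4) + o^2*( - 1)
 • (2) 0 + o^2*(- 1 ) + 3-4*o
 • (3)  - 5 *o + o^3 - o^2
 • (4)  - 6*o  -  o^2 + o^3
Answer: 3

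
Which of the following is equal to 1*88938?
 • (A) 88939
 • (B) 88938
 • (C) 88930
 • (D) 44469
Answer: B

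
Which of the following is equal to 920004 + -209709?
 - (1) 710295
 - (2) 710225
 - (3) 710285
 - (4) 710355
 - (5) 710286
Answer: 1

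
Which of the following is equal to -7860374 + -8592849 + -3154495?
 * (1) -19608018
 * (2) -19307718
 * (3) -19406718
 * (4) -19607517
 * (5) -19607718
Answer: 5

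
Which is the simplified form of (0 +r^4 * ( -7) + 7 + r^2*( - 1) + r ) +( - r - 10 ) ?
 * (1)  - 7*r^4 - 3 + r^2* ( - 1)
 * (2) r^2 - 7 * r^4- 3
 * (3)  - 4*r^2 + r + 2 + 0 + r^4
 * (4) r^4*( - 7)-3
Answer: 1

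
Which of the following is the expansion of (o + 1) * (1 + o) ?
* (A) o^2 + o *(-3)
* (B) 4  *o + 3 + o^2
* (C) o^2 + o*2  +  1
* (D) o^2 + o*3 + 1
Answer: C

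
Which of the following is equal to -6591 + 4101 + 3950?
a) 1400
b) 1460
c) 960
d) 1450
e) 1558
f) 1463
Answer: b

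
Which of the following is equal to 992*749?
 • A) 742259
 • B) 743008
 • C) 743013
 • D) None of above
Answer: B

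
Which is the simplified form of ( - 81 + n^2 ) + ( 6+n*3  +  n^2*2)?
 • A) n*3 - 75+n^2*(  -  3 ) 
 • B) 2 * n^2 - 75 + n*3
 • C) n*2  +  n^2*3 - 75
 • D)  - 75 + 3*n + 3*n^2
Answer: D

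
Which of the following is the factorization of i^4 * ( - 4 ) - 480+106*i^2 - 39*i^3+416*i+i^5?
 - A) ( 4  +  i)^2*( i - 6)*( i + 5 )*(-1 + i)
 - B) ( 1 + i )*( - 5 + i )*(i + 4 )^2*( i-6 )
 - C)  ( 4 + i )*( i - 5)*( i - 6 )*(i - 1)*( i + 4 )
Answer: C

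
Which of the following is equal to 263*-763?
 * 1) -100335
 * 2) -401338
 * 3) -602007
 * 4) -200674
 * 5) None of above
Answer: 5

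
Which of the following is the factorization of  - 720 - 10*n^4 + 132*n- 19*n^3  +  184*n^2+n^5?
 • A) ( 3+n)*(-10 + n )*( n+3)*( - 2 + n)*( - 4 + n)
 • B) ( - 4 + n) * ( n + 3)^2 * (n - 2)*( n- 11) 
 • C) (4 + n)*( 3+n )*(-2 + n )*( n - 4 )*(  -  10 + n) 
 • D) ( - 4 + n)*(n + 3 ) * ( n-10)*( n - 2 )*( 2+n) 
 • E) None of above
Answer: A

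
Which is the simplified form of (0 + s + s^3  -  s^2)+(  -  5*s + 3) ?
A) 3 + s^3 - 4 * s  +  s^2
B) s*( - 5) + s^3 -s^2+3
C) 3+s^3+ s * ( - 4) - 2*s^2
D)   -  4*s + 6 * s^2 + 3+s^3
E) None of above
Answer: E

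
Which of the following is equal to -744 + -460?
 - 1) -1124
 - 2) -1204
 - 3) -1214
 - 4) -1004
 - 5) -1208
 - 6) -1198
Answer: 2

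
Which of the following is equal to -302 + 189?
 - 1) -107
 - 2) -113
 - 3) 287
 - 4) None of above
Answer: 2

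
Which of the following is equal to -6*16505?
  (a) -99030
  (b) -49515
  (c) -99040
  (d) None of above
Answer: a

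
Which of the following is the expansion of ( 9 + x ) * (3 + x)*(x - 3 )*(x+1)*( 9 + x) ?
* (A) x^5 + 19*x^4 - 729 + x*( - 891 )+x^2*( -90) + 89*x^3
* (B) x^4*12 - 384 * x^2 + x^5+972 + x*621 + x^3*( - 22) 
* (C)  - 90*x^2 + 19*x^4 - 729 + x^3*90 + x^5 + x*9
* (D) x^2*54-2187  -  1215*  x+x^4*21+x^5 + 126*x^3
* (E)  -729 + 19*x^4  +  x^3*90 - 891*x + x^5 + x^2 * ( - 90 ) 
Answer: E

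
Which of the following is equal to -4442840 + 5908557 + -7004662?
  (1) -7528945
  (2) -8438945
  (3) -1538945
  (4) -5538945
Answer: 4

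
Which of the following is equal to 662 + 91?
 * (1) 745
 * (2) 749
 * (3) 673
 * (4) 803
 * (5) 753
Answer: 5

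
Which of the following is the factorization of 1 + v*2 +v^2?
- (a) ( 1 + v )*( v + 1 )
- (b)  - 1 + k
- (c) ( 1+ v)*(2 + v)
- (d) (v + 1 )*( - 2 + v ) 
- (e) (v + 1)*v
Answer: a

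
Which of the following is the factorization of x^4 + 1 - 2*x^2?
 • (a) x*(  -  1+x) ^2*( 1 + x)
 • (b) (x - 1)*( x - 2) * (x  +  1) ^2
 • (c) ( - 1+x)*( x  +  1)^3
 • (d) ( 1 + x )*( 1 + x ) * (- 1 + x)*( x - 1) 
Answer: d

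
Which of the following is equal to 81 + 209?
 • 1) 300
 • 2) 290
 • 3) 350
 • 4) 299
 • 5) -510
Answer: 2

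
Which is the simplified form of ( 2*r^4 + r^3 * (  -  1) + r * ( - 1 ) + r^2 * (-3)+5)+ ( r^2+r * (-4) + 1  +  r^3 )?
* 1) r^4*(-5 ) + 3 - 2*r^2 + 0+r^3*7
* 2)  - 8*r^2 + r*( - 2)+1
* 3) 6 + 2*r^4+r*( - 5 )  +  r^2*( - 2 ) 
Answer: 3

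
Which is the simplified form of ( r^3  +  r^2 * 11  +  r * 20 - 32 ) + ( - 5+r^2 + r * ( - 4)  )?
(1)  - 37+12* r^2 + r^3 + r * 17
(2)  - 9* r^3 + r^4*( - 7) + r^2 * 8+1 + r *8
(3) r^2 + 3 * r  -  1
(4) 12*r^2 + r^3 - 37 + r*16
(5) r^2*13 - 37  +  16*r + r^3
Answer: 4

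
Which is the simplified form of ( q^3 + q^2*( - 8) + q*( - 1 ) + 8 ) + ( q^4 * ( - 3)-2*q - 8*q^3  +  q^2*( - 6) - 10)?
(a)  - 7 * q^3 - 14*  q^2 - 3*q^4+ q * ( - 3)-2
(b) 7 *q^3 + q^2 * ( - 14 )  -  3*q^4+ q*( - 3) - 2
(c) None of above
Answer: a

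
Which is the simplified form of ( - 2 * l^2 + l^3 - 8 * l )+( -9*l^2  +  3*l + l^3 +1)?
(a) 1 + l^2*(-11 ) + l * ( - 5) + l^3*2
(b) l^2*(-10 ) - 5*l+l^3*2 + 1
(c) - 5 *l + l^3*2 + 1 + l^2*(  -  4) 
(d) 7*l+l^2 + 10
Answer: a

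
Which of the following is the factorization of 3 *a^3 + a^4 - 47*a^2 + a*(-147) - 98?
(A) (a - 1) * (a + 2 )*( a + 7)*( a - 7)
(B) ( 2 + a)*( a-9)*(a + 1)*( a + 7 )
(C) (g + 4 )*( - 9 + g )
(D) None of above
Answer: D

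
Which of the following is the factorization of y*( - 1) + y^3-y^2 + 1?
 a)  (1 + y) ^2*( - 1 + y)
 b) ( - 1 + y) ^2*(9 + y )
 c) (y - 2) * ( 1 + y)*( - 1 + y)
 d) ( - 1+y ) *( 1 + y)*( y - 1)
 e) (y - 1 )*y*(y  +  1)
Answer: d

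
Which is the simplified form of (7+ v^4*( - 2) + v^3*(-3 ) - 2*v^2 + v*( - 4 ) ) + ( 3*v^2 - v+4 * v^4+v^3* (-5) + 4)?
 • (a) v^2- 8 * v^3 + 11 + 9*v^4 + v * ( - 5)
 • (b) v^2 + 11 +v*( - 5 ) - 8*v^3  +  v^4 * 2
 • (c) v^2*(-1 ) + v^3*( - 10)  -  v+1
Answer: b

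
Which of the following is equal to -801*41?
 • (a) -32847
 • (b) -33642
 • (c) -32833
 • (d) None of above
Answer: d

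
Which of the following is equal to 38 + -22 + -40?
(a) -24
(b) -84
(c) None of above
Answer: a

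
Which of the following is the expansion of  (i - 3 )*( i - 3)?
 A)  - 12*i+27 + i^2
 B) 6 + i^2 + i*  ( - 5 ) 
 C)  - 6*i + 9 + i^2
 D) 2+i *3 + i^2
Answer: C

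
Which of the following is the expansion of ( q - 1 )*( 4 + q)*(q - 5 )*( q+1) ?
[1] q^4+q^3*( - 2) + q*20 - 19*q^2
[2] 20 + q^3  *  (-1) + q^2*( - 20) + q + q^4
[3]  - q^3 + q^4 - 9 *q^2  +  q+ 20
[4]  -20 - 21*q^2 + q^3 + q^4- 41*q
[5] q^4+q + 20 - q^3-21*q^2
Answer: 5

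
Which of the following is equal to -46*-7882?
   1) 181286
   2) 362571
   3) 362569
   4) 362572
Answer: 4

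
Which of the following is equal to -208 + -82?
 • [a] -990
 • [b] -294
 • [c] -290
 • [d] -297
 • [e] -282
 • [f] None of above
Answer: c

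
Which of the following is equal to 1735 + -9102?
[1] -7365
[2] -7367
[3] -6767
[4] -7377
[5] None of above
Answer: 2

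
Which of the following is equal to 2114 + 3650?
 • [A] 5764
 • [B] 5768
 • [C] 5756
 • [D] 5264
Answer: A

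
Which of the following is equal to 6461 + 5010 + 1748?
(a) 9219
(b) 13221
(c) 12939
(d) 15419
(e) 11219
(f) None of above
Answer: f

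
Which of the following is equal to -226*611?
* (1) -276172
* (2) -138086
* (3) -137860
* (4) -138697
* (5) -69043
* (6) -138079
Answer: 2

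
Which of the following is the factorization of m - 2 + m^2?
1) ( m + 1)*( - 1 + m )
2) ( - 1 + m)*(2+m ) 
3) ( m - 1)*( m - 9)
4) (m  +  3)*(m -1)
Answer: 2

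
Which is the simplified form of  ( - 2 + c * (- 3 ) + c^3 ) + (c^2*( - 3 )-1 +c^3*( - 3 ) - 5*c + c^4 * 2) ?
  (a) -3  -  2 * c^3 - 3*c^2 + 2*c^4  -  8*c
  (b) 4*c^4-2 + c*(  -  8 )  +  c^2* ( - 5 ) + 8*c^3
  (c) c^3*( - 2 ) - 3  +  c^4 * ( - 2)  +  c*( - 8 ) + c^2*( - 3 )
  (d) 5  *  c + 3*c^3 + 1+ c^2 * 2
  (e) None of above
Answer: a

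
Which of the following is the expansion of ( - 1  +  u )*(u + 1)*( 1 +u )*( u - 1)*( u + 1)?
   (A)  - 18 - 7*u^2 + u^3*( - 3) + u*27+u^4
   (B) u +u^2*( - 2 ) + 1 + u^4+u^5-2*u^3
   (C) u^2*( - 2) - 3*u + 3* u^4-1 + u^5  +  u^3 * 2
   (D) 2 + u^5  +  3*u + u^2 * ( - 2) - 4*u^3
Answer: B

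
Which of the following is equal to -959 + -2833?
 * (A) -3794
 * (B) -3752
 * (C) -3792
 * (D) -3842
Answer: C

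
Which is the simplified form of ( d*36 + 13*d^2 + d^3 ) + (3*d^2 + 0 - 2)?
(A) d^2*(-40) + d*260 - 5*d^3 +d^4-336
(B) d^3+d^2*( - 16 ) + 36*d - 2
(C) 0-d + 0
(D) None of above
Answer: D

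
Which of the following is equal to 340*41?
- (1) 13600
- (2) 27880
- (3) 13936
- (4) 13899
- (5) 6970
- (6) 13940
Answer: 6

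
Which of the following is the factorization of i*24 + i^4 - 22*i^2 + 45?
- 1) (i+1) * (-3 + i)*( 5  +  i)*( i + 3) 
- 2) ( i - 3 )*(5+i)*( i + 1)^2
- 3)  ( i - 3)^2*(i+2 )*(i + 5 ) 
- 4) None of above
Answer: 4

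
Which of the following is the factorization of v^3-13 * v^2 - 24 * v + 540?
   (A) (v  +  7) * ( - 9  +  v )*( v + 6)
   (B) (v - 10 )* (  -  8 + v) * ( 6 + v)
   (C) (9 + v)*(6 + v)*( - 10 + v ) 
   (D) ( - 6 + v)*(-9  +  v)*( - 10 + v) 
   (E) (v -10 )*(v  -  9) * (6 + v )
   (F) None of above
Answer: E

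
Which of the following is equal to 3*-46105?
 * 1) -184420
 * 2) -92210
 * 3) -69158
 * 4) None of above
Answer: 4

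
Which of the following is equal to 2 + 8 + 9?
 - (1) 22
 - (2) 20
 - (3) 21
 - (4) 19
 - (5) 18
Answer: 4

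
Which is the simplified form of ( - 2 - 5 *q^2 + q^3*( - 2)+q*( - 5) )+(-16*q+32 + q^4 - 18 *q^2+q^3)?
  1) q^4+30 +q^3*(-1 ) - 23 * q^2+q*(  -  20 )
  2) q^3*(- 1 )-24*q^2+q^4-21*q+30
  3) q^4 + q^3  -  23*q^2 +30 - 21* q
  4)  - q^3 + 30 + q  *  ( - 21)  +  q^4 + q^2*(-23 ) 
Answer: 4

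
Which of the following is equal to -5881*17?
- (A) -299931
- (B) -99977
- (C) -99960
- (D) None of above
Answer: B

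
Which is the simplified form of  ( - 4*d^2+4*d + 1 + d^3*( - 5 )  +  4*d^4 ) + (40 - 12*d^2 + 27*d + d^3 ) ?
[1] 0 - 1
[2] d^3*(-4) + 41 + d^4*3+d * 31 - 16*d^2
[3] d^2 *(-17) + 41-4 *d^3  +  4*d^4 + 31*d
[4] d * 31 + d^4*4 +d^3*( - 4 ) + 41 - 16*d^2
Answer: 4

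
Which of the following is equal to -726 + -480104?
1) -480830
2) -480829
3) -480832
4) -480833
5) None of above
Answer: 1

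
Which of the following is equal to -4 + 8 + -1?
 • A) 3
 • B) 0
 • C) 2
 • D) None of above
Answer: A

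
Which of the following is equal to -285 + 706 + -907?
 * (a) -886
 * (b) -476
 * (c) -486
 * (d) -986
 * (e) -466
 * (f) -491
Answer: c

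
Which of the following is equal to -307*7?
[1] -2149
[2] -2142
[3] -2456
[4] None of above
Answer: 1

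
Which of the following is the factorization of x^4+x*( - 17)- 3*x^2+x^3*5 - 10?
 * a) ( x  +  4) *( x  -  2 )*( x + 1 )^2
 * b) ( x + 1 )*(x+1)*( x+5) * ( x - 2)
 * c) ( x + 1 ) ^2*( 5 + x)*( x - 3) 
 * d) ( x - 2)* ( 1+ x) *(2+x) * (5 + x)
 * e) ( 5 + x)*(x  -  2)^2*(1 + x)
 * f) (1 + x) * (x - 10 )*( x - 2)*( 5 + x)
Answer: b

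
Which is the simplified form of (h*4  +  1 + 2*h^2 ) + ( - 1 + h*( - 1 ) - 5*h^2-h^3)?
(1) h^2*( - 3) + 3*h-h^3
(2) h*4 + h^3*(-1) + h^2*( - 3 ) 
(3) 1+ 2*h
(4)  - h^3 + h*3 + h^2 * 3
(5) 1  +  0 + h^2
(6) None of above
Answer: 1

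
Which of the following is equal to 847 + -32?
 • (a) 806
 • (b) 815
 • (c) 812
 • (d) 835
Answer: b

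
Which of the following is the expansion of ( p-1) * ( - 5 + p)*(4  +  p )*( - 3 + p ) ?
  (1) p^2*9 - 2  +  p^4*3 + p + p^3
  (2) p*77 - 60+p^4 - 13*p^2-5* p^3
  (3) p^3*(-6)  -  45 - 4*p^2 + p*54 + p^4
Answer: 2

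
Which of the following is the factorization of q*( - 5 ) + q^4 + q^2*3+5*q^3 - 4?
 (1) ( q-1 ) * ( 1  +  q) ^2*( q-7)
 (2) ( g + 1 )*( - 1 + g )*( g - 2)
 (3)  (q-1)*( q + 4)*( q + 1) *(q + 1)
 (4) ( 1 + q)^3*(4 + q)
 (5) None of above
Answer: 3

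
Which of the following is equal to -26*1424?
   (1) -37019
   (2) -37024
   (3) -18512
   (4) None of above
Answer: 2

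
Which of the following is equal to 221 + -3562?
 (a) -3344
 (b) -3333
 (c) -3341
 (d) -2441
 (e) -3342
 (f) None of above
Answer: c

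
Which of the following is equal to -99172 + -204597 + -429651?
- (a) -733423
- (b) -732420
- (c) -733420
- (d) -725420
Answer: c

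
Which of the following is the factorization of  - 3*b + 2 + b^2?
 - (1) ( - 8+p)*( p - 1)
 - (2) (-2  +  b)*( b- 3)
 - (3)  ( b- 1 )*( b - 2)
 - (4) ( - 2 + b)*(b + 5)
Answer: 3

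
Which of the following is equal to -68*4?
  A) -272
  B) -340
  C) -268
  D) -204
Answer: A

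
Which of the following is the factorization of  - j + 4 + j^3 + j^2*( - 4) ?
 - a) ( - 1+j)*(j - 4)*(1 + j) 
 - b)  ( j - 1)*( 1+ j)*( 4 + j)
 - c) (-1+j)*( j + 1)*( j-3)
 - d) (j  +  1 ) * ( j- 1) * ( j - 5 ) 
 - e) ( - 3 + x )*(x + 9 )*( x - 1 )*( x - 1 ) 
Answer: a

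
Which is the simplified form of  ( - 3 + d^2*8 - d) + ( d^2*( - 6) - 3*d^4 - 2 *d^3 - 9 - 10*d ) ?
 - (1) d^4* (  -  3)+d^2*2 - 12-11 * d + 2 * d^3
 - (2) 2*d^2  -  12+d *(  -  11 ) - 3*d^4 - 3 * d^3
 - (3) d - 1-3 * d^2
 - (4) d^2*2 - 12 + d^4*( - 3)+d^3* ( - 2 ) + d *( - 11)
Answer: 4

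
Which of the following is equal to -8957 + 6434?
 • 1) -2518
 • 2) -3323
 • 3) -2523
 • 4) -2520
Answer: 3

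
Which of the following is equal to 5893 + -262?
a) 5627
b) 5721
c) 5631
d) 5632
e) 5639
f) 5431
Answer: c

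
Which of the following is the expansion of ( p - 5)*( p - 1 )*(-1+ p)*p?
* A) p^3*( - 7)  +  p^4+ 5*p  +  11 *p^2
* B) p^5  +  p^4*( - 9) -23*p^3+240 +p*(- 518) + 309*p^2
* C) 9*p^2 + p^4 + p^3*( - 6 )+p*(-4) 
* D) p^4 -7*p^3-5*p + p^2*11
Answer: D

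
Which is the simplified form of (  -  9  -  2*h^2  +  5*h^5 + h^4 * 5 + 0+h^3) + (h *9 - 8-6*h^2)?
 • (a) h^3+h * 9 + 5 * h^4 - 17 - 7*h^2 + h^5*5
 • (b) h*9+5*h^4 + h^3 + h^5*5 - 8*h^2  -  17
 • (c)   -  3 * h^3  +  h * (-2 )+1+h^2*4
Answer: b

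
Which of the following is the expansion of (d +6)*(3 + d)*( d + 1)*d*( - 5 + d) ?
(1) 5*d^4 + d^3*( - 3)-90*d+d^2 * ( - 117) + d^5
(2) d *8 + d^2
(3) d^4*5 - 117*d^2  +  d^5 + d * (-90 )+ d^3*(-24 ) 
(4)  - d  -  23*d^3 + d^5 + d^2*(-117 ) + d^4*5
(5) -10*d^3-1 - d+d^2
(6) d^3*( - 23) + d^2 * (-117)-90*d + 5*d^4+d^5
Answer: 6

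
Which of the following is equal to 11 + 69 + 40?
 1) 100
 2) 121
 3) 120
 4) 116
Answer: 3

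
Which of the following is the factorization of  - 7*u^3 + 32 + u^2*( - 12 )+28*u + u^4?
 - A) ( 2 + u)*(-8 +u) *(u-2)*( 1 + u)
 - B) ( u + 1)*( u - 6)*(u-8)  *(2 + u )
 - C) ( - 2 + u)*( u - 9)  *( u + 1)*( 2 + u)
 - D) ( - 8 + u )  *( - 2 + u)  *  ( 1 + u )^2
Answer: A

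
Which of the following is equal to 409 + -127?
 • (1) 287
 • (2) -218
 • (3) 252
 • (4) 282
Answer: 4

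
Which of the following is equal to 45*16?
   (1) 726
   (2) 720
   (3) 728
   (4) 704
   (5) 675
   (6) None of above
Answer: 2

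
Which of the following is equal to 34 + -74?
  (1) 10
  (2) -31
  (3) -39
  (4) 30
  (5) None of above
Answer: 5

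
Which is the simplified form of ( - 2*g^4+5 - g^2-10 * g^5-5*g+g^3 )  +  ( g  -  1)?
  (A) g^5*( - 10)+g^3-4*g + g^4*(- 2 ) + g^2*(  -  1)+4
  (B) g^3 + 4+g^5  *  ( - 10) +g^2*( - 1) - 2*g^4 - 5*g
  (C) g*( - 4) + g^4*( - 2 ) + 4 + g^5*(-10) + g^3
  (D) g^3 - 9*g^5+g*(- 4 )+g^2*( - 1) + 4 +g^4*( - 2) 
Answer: A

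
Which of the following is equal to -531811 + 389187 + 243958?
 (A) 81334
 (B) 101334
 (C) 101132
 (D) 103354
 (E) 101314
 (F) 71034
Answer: B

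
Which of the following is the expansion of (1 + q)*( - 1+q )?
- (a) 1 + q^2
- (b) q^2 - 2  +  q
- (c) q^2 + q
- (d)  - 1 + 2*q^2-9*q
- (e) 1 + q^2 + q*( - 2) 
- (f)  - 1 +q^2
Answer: f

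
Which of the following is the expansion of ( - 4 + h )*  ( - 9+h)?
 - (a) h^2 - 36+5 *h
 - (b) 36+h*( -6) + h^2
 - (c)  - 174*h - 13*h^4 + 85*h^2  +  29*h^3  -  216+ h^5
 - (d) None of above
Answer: d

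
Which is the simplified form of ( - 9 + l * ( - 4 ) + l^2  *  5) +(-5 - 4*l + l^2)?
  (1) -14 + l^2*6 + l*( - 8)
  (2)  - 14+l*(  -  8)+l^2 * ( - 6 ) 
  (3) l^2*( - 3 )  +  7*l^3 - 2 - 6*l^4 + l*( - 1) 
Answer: 1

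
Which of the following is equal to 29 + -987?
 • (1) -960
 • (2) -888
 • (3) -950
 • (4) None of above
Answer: 4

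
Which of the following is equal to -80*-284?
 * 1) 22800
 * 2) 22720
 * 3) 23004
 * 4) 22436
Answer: 2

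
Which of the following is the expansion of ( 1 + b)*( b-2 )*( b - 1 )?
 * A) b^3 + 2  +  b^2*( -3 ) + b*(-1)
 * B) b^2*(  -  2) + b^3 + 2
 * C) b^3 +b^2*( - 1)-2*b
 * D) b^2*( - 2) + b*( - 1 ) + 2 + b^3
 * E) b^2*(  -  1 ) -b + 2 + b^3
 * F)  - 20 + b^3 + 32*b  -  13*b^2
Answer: D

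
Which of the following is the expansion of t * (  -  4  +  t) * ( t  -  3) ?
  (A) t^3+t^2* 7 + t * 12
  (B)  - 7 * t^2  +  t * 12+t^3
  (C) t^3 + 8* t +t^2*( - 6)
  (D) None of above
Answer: B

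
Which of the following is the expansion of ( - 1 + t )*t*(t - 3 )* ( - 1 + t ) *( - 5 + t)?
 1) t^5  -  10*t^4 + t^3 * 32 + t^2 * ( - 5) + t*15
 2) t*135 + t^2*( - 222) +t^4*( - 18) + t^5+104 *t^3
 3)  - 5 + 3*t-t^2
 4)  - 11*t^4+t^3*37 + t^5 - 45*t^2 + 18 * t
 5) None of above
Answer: 5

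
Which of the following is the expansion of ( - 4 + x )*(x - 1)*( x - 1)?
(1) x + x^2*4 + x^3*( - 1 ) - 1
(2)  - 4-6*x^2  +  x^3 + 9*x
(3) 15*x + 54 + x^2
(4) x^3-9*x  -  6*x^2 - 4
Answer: 2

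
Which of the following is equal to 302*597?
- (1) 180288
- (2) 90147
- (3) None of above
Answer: 3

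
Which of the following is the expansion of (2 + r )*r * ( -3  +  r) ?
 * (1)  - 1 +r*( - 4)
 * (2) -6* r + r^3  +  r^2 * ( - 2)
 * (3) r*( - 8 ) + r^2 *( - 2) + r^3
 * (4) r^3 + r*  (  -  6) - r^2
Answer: 4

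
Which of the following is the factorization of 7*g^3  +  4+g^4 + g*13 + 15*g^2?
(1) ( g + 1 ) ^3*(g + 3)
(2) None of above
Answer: 2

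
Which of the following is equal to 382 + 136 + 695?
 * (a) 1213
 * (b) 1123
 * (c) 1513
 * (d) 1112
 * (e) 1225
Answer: a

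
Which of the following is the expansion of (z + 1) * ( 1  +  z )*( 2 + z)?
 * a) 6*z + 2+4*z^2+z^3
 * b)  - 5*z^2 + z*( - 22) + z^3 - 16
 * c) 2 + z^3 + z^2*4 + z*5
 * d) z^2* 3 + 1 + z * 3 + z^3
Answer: c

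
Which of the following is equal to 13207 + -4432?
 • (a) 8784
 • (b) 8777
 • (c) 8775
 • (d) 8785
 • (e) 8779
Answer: c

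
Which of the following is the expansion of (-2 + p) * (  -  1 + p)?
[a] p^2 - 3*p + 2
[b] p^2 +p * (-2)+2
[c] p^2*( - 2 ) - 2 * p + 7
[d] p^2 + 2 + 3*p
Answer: a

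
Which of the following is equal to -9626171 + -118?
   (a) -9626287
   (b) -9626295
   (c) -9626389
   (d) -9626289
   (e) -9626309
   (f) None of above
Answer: d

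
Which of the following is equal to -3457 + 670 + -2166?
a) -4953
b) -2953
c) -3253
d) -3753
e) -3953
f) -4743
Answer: a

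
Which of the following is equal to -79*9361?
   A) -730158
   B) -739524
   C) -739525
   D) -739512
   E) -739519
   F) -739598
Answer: E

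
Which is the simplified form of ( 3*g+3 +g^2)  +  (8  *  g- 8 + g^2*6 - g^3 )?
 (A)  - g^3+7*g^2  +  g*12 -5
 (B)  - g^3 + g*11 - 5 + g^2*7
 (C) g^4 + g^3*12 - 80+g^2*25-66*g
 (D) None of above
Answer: B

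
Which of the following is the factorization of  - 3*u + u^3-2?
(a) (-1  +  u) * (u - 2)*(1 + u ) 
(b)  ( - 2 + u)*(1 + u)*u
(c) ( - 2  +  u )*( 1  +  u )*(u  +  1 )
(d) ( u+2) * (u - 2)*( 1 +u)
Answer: c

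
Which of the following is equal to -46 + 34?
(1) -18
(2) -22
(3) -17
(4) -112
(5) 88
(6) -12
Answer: 6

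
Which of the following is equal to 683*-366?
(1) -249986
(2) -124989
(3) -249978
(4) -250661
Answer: 3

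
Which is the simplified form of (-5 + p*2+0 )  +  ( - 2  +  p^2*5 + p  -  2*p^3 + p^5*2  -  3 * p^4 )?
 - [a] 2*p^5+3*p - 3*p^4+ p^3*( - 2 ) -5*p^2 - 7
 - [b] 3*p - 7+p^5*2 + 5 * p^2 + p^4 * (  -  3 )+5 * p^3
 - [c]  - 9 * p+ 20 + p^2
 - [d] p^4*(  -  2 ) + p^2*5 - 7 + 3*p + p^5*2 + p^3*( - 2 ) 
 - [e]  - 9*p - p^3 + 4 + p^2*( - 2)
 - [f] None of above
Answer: f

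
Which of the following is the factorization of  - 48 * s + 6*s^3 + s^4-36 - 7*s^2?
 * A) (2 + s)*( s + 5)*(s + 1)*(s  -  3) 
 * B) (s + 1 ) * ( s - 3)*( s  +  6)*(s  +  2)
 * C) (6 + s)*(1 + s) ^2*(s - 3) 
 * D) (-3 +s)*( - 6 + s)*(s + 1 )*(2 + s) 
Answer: B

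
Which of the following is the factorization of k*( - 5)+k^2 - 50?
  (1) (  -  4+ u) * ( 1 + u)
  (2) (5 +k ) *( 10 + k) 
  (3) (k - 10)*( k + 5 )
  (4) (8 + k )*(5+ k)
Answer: 3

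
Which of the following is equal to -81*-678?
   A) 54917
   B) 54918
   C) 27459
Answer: B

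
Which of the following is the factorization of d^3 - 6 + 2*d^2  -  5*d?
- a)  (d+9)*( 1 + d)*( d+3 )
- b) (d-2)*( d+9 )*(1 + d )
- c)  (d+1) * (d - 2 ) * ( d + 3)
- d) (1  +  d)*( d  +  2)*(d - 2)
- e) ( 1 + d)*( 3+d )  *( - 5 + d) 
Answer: c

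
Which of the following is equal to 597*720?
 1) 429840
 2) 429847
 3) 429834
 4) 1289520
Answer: 1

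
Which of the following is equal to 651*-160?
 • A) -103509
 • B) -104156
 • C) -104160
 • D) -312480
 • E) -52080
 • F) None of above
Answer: C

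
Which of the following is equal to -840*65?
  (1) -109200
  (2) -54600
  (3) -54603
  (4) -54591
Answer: 2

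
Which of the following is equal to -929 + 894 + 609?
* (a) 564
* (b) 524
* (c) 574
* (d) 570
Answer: c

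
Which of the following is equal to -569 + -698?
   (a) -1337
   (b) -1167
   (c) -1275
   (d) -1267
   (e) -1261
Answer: d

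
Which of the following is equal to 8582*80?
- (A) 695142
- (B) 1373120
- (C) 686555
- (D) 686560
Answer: D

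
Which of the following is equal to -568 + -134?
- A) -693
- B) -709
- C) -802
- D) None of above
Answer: D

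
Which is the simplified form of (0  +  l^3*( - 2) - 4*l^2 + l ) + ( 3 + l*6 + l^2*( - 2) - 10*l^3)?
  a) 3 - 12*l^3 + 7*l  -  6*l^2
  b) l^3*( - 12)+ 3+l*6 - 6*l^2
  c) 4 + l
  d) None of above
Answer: a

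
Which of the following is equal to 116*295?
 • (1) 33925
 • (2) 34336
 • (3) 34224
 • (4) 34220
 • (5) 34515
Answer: 4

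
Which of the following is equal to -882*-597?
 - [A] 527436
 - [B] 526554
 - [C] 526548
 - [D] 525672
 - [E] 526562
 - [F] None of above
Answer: B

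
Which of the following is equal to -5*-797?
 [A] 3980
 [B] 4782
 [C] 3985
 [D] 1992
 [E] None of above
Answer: C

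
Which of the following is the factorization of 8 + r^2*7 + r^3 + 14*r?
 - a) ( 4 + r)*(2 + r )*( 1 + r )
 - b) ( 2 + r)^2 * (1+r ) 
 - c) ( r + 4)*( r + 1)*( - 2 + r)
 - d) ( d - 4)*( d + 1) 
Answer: a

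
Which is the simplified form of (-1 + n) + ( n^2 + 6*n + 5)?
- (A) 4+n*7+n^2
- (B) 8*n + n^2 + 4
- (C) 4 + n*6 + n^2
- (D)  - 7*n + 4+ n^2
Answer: A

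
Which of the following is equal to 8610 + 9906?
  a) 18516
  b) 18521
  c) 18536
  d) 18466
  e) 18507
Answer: a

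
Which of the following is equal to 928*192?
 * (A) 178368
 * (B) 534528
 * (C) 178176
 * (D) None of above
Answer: C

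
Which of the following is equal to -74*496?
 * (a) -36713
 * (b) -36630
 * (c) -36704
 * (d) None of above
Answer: c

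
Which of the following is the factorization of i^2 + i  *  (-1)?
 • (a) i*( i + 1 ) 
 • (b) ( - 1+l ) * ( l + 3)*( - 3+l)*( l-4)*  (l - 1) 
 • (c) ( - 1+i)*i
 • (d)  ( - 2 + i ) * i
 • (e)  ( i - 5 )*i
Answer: c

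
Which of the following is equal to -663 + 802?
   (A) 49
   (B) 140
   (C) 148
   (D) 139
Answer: D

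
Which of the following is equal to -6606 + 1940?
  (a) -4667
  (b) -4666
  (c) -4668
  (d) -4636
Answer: b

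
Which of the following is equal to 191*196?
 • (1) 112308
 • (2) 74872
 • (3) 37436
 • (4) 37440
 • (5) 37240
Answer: 3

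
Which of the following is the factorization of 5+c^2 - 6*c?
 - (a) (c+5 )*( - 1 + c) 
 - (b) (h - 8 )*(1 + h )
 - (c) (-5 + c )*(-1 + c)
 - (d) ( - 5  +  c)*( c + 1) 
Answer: c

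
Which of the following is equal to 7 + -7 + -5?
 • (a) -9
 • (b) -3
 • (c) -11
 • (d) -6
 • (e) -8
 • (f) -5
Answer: f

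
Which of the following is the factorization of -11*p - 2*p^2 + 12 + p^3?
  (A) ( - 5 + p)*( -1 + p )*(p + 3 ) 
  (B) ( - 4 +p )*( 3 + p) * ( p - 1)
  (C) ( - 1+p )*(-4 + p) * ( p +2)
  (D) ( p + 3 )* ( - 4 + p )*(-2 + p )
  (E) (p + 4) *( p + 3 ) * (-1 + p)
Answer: B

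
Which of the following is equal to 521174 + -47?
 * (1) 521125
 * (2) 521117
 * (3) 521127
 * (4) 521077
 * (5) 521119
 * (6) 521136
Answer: 3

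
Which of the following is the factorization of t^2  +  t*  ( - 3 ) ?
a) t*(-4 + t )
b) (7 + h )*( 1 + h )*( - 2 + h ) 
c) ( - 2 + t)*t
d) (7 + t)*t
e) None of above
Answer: e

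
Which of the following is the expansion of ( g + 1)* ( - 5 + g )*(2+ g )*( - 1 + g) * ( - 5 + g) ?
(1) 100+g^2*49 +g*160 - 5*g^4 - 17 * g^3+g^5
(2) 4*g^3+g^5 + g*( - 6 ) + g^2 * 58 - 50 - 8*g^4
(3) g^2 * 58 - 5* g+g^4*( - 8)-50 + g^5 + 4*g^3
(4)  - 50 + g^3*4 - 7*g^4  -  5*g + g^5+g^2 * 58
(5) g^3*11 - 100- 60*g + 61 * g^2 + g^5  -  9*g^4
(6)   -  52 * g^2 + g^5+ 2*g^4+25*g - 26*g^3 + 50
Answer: 3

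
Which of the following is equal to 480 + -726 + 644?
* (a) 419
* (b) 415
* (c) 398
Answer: c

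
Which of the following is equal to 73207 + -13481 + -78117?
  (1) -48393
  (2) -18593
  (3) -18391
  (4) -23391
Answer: 3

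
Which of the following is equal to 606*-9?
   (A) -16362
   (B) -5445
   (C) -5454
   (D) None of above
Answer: C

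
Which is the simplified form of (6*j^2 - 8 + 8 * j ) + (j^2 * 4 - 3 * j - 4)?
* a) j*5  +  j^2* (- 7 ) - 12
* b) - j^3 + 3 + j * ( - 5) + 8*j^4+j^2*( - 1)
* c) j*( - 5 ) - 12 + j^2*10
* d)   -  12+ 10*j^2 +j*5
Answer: d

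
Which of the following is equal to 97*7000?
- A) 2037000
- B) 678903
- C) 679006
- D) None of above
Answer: D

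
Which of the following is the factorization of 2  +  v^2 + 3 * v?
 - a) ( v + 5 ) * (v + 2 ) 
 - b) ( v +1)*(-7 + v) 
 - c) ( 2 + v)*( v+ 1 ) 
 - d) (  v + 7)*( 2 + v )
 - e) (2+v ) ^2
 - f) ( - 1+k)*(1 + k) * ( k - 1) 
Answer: c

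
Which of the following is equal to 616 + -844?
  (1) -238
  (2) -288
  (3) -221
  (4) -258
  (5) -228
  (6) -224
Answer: 5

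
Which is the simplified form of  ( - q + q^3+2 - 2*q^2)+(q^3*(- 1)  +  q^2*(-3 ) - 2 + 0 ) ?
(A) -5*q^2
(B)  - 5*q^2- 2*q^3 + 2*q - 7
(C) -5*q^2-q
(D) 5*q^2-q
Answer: C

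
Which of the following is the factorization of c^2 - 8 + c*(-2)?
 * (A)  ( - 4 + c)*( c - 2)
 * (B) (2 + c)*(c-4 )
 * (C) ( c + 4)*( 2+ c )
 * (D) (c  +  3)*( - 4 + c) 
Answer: B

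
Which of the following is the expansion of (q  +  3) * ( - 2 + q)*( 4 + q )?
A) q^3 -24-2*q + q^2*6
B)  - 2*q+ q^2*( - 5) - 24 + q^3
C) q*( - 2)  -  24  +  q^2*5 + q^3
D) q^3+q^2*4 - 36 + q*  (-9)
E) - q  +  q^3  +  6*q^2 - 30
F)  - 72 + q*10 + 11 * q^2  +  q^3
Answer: C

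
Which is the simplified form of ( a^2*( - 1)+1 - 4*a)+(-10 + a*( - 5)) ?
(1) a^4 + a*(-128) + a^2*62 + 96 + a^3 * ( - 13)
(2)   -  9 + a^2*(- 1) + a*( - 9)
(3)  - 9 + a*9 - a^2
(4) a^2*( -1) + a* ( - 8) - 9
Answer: 2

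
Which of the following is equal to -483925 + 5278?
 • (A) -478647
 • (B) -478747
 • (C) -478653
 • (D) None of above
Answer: A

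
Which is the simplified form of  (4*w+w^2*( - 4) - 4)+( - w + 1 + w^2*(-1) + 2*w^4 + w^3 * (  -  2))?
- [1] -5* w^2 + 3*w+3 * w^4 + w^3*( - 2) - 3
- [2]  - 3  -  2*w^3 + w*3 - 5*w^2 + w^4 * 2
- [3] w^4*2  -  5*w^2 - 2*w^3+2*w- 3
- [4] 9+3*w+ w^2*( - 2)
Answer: 2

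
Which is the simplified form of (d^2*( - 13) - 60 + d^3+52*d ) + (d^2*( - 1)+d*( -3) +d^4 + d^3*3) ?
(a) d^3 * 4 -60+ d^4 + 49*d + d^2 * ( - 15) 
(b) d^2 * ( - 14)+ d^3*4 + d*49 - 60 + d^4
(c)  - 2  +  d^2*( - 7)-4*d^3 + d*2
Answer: b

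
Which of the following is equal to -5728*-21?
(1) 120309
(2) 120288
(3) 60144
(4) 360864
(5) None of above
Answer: 2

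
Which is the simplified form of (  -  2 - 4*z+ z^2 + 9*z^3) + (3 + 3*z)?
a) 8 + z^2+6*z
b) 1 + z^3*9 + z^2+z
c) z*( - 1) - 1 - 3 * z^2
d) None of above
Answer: d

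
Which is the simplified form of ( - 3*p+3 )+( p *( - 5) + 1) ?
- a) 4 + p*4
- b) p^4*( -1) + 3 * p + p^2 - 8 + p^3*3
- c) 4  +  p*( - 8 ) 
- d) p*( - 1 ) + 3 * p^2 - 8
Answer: c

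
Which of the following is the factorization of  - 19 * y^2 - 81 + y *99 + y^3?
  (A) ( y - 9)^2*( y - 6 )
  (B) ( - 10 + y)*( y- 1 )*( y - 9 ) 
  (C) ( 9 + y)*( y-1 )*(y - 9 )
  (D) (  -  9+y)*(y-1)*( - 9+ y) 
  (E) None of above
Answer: D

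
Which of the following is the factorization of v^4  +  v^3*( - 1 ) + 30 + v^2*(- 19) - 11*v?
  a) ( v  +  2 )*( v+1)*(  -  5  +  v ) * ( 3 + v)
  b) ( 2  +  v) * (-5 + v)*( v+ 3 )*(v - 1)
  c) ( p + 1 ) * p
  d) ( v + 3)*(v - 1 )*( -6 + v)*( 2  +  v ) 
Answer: b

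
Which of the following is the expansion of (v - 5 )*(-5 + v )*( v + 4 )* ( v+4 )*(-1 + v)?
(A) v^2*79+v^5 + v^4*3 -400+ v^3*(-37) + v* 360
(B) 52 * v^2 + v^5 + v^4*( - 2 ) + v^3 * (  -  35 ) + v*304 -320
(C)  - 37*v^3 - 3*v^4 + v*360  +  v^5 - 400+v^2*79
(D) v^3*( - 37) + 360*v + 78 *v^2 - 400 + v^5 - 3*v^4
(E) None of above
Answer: C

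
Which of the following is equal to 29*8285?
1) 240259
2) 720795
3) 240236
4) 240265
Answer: 4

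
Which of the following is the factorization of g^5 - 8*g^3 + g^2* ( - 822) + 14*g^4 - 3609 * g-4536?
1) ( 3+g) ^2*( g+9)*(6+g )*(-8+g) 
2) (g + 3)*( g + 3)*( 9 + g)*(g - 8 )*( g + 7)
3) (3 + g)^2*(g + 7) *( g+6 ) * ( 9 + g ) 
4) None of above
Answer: 2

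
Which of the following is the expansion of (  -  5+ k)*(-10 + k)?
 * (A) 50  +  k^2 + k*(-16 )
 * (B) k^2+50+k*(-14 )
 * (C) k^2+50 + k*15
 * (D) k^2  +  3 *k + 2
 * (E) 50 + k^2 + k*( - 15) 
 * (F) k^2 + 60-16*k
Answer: E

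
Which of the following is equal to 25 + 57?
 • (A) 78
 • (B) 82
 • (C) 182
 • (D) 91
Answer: B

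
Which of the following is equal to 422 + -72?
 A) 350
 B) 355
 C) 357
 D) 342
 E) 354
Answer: A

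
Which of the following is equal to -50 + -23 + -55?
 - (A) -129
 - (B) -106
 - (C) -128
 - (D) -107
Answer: C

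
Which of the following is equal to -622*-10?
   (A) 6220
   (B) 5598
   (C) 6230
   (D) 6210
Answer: A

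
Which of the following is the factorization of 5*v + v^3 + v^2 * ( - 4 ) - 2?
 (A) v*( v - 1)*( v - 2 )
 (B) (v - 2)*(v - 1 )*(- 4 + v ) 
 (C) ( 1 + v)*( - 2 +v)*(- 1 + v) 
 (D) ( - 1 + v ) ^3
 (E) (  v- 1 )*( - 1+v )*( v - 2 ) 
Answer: E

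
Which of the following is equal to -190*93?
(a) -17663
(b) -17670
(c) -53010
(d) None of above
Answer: b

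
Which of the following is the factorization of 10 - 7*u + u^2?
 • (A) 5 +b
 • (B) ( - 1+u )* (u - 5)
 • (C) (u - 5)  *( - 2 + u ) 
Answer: C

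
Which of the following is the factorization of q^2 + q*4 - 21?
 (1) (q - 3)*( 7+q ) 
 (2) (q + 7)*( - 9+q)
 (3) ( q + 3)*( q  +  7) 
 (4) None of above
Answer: 1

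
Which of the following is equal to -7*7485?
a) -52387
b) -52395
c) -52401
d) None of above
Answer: b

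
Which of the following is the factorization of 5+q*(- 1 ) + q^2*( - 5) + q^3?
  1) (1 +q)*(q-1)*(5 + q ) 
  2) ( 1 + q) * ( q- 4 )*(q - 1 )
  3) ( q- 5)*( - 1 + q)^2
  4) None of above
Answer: 4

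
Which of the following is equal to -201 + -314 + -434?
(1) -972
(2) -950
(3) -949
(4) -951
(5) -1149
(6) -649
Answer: 3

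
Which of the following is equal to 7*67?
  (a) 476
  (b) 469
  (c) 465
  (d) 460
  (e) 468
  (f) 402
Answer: b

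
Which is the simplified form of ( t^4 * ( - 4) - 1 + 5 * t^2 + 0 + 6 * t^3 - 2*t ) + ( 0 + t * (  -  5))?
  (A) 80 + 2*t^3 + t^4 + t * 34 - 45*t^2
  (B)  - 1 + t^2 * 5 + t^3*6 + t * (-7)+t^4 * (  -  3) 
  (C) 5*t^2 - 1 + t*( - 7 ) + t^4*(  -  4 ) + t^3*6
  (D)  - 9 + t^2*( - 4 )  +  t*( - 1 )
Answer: C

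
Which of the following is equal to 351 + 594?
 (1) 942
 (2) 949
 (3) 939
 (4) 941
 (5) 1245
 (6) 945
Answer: 6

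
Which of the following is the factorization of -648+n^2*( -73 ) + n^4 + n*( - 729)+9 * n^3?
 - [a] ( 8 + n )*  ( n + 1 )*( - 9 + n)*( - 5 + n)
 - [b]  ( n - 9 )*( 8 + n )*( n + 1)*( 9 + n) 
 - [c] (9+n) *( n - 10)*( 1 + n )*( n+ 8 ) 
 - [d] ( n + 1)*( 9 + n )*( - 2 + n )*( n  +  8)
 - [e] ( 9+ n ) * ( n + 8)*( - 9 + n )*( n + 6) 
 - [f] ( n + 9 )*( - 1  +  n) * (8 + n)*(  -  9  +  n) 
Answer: b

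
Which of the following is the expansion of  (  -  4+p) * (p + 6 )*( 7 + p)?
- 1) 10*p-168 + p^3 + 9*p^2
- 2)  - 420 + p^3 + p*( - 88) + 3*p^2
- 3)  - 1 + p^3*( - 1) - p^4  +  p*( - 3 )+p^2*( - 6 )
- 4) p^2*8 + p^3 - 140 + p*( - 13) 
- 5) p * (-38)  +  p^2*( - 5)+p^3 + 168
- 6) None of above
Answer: 6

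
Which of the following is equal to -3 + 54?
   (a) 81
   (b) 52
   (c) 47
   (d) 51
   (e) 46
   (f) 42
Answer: d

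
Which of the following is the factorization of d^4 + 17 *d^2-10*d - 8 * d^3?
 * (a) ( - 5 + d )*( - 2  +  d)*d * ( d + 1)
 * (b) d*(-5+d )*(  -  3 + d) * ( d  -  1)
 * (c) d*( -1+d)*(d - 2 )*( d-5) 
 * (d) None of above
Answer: c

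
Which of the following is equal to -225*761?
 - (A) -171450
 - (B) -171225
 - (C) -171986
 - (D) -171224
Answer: B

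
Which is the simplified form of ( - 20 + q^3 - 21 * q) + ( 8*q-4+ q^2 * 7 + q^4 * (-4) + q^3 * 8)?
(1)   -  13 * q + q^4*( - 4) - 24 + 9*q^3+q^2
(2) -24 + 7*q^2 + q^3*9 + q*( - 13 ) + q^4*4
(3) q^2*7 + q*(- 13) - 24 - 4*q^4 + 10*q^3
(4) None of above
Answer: 4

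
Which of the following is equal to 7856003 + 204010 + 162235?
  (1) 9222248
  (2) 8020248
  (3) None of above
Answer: 3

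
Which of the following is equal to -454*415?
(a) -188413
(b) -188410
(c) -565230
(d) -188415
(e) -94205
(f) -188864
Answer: b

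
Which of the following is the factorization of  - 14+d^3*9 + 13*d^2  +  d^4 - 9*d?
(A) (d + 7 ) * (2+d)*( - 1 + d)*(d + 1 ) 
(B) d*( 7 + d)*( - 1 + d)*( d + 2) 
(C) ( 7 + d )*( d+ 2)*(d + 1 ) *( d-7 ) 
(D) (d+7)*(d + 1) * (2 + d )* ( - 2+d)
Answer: A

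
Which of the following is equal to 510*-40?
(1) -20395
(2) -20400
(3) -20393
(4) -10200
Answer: 2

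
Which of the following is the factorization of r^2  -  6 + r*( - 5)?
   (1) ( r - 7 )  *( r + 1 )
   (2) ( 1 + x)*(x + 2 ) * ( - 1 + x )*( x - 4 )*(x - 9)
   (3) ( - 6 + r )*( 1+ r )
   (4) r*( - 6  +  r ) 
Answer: 3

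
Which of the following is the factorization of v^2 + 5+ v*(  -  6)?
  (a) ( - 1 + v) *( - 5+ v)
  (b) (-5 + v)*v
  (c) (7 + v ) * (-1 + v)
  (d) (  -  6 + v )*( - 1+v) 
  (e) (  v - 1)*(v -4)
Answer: a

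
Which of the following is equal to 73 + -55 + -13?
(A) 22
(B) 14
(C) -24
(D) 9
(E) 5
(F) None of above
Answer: E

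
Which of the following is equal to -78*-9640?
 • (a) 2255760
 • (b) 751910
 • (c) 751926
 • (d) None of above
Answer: d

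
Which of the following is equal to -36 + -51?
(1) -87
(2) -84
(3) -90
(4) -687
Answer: 1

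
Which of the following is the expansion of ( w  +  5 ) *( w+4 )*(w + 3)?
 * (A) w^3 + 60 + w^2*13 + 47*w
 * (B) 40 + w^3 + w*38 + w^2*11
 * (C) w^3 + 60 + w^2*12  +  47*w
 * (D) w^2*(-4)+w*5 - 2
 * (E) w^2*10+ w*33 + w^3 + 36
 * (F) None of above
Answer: C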